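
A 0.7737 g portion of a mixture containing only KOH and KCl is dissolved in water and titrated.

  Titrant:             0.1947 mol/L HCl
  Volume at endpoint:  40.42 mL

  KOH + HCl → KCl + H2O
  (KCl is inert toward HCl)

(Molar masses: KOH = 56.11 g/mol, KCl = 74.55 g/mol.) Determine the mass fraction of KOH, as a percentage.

57.07 %

n(HCl) = 0.04042 × 0.1947 = 7.870 × 10^-3 mol
Let x = n(KOH), y = n(KCl).
Titrant: 1x = 7.870 × 10^-3;  mass: 56.11x + 74.55y = 0.7737
Solving, x = 7.870 × 10^-3 mol, y = 4.455 × 10^-3 mol
mass of KOH = 7.870 × 10^-3 × 56.11 = 0.4416 g
% KOH = 0.4416 / 0.7737 × 100 = 57.07 %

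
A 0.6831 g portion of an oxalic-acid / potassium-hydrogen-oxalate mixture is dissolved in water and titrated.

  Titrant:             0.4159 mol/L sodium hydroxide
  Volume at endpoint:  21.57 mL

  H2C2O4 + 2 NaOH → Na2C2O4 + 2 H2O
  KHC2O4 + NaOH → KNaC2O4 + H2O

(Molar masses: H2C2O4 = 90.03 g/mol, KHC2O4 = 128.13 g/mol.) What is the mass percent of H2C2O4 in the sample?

n(NaOH) = 0.02157 × 0.4159 = 8.971 × 10^-3 mol
Let x = n(H2C2O4), y = n(KHC2O4).
Titrant: 2x + 1y = 8.971 × 10^-3;  mass: 90.03x + 128.13y = 0.6831
Solving, x = 2.805 × 10^-3 mol, y = 3.360 × 10^-3 mol
mass of H2C2O4 = 2.805 × 10^-3 × 90.03 = 0.2526 g
% H2C2O4 = 0.2526 / 0.6831 × 100 = 36.97 %

36.97 %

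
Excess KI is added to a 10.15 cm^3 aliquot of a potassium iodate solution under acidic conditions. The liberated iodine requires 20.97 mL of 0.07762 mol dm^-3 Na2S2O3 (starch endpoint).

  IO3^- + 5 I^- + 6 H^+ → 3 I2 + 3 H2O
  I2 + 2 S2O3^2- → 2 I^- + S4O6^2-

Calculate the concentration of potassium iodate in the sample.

0.02673 mol/L

n(S2O3^2-) = 0.02097 × 0.07762 = 1.628 × 10^-3 mol
n(I2) = n(S2O3^2-)/2 = 8.138 × 10^-4 mol
From the 1:3 ratio, n(IO3^-) in the aliquot = 1/3 × 8.138 × 10^-4 = 2.713 × 10^-4 mol
[IO3^-] = 2.713 × 10^-4 / 0.01015 = 0.02673 mol/L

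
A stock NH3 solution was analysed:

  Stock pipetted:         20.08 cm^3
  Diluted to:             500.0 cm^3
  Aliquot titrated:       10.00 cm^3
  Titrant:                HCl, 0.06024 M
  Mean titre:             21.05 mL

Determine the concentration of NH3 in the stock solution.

NH3 + HCl → NH4Cl
n(HCl) = 0.02105 × 0.06024 = 1.268 × 10^-3 mol
n(NH3) in the aliquot = 1.268 × 10^-3 mol (1:1 ratio)
[NH3]_dilute = 1.268 × 10^-3 / 0.01000 = 0.1268 mol/L
Dilution factor = 500.0 / 20.08 = 24.90
[NH3]_stock = 0.1268 × 24.90 = 3.158 mol/L

3.158 M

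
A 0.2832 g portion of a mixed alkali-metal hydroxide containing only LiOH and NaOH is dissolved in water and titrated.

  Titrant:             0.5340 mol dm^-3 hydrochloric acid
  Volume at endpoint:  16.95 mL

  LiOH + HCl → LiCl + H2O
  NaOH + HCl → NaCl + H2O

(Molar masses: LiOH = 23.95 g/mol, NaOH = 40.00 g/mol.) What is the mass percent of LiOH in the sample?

41.55 %

n(HCl) = 0.01695 × 0.5340 = 9.051 × 10^-3 mol
Let x = n(LiOH), y = n(NaOH).
Titrant: 1x + 1y = 9.051 × 10^-3;  mass: 23.95x + 40.00y = 0.2832
Solving, x = 4.913 × 10^-3 mol, y = 4.138 × 10^-3 mol
mass of LiOH = 4.913 × 10^-3 × 23.95 = 0.1177 g
% LiOH = 0.1177 / 0.2832 × 100 = 41.55 %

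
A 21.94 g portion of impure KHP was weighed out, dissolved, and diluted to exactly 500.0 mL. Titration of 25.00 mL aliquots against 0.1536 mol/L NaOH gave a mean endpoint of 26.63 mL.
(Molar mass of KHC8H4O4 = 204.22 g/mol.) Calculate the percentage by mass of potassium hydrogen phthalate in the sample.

76.15 %

KHC8H4O4 + NaOH → KNaC8H4O4 + H2O
n(NaOH) per titration = 0.02663 × 0.1536 = 4.090 × 10^-3 mol
n(KHC8H4O4) in each aliquot = 4.090 × 10^-3 mol (1:1 ratio)
n(KHC8H4O4) in the whole flask = 4.090 × 10^-3 × 500.0/25.00 = 0.08181 mol
mass of KHC8H4O4 = 0.08181 × 204.22 = 16.71 g
% KHC8H4O4 = 16.71 / 21.94 × 100 = 76.15 %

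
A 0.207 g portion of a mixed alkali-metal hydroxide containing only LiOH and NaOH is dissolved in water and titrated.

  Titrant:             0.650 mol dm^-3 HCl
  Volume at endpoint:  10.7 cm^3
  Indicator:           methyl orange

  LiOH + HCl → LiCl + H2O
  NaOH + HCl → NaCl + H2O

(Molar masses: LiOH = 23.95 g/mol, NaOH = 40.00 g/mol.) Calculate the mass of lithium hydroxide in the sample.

n(HCl) = 0.0107 × 0.650 = 6.96 × 10^-3 mol
Let x = n(LiOH), y = n(NaOH).
Titrant: 1x + 1y = 6.96 × 10^-3;  mass: 23.95x + 40.00y = 0.207
Solving, x = 4.44 × 10^-3 mol, y = 2.52 × 10^-3 mol
mass of LiOH = 4.44 × 10^-3 × 23.95 = 0.106 g

0.106 g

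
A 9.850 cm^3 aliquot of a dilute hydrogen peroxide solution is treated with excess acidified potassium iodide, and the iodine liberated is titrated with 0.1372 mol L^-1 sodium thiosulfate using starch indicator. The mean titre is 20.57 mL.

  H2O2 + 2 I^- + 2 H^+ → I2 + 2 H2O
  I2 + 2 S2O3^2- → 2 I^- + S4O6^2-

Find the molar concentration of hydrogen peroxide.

n(S2O3^2-) = 0.02057 × 0.1372 = 2.822 × 10^-3 mol
n(I2) = n(S2O3^2-)/2 = 1.411 × 10^-3 mol
n(H2O2) in the aliquot = 1.411 × 10^-3 mol (1:1 ratio)
[H2O2] = 1.411 × 10^-3 / 0.009850 = 0.1433 mol/L

0.1433 mol/L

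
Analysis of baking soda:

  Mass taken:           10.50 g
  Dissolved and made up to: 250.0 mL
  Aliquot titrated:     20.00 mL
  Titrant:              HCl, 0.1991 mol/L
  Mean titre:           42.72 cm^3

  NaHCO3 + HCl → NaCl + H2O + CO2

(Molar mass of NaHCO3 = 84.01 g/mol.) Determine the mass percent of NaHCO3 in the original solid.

n(HCl) per titration = 0.04272 × 0.1991 = 8.506 × 10^-3 mol
n(NaHCO3) in each aliquot = 8.506 × 10^-3 mol (1:1 ratio)
n(NaHCO3) in the whole flask = 8.506 × 10^-3 × 250.0/20.00 = 0.1063 mol
mass of NaHCO3 = 0.1063 × 84.01 = 8.932 g
% NaHCO3 = 8.932 / 10.50 × 100 = 85.07 %

85.07 %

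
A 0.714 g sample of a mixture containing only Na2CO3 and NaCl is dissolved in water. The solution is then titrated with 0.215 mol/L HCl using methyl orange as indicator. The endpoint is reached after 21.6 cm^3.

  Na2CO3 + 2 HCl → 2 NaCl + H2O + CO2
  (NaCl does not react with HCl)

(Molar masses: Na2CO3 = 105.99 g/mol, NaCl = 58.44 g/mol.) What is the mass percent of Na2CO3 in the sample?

34.5 %

n(HCl) = 0.0216 × 0.215 = 4.64 × 10^-3 mol
Let x = n(Na2CO3), y = n(NaCl).
Titrant: 2x = 4.64 × 10^-3;  mass: 105.99x + 58.44y = 0.714
Solving, x = 2.32 × 10^-3 mol, y = 8.01 × 10^-3 mol
mass of Na2CO3 = 2.32 × 10^-3 × 105.99 = 0.246 g
% Na2CO3 = 0.246 / 0.714 × 100 = 34.5 %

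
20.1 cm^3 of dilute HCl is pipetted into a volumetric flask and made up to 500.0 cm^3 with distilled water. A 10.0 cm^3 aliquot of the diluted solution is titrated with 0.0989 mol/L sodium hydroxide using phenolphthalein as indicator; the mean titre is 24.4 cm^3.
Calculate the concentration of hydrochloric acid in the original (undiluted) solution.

6.00 mol/L

HCl + NaOH → NaCl + H2O
n(NaOH) = 0.0244 × 0.0989 = 2.41 × 10^-3 mol
n(HCl) in the aliquot = 2.41 × 10^-3 mol (1:1 ratio)
[HCl]_dilute = 2.41 × 10^-3 / 0.0100 = 0.241 mol/L
Dilution factor = 500.0 / 20.1 = 24.88
[HCl]_stock = 0.241 × 24.88 = 6.00 mol/L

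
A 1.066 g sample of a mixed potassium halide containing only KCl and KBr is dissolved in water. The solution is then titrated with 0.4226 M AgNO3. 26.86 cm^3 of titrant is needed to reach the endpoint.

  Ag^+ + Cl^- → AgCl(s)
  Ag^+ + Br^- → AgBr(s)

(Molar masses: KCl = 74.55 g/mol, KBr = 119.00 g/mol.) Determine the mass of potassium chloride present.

n(AgNO3) = 0.02686 × 0.4226 = 0.01135 mol
Let x = n(KCl), y = n(KBr).
Titrant: 1x + 1y = 0.01135;  mass: 74.55x + 119.00y = 1.066
Solving, x = 6.407 × 10^-3 mol, y = 4.944 × 10^-3 mol
mass of KCl = 6.407 × 10^-3 × 74.55 = 0.4776 g

0.4776 g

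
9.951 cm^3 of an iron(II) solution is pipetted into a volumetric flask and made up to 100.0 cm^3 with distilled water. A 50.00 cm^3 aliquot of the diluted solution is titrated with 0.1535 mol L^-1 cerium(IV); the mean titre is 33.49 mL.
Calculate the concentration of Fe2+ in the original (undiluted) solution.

1.033 mol/L

Ce^4+ + Fe^2+ → Ce^3+ + Fe^3+
n(Ce4+) = 0.03349 × 0.1535 = 5.141 × 10^-3 mol
n(Fe2+) in the aliquot = 5.141 × 10^-3 mol (1:1 ratio)
[Fe2+]_dilute = 5.141 × 10^-3 / 0.05000 = 0.1028 mol/L
Dilution factor = 100.0 / 9.951 = 10.05
[Fe2+]_stock = 0.1028 × 10.05 = 1.033 mol/L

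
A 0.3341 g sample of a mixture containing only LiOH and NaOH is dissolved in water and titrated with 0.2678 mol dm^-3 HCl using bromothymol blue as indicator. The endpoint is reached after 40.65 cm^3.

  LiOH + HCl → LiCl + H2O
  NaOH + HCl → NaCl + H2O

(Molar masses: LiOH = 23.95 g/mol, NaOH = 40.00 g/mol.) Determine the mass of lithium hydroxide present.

n(HCl) = 0.04065 × 0.2678 = 0.01089 mol
Let x = n(LiOH), y = n(NaOH).
Titrant: 1x + 1y = 0.01089;  mass: 23.95x + 40.00y = 0.3341
Solving, x = 6.314 × 10^-3 mol, y = 4.572 × 10^-3 mol
mass of LiOH = 6.314 × 10^-3 × 23.95 = 0.1512 g

0.1512 g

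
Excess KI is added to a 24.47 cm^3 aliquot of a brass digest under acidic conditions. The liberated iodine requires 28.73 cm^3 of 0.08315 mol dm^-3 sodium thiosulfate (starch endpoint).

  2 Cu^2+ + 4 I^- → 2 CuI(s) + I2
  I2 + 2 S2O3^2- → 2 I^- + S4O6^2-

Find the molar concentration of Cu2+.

n(S2O3^2-) = 0.02873 × 0.08315 = 2.389 × 10^-3 mol
n(I2) = n(S2O3^2-)/2 = 1.194 × 10^-3 mol
From the 2:1 ratio, n(Cu2+) in the aliquot = 2/1 × 1.194 × 10^-3 = 2.389 × 10^-3 mol
[Cu2+] = 2.389 × 10^-3 / 0.02447 = 0.09763 mol/L

0.09763 mol/L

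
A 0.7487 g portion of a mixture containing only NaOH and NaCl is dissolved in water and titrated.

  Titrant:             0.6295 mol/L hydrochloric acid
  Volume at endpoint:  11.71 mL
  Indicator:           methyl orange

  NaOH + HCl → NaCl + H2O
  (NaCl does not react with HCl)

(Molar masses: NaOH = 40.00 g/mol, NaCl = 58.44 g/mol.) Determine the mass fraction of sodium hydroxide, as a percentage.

39.38 %

n(HCl) = 0.01171 × 0.6295 = 7.371 × 10^-3 mol
Let x = n(NaOH), y = n(NaCl).
Titrant: 1x = 7.371 × 10^-3;  mass: 40.00x + 58.44y = 0.7487
Solving, x = 7.371 × 10^-3 mol, y = 7.766 × 10^-3 mol
mass of NaOH = 7.371 × 10^-3 × 40.00 = 0.2949 g
% NaOH = 0.2949 / 0.7487 × 100 = 39.38 %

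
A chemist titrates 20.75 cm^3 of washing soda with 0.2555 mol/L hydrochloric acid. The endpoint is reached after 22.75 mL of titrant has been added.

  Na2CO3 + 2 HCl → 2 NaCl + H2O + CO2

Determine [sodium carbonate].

0.1401 mol/L

n(HCl) = 0.02275 L × 0.2555 mol/L = 5.813 × 10^-3 mol
From the 1:2 mole ratio, n(Na2CO3) = 1/2 × 5.813 × 10^-3 = 2.906 × 10^-3 mol
[Na2CO3] = 2.906 × 10^-3 mol / 0.02075 L = 0.1401 mol/L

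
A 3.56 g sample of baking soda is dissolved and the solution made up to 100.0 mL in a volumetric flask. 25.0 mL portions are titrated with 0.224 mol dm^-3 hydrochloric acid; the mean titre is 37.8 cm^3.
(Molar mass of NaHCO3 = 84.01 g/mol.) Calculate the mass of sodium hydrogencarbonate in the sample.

NaHCO3 + HCl → NaCl + H2O + CO2
n(HCl) per titration = 0.0378 × 0.224 = 8.47 × 10^-3 mol
n(NaHCO3) in each aliquot = 8.47 × 10^-3 mol (1:1 ratio)
n(NaHCO3) in the whole flask = 8.47 × 10^-3 × 100.0/25.0 = 0.0339 mol
mass of NaHCO3 = 0.0339 × 84.01 = 2.85 g

2.85 g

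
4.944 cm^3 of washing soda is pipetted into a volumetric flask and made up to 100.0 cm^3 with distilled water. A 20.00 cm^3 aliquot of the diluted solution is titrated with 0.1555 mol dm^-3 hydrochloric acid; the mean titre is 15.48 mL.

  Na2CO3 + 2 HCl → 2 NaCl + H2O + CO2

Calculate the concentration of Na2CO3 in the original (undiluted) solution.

1.217 mol/L

n(HCl) = 0.01548 × 0.1555 = 2.407 × 10^-3 mol
From the 1:2 ratio, n(Na2CO3) in the aliquot = 1/2 × 2.407 × 10^-3 = 1.204 × 10^-3 mol
[Na2CO3]_dilute = 1.204 × 10^-3 / 0.02000 = 0.06018 mol/L
Dilution factor = 100.0 / 4.944 = 20.23
[Na2CO3]_stock = 0.06018 × 20.23 = 1.217 mol/L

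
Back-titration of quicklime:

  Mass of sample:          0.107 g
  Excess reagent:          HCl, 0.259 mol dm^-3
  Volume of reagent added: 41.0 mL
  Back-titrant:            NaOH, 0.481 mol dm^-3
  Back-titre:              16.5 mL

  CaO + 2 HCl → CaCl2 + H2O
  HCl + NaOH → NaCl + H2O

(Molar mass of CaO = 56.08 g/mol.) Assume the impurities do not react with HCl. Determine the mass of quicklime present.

0.0752 g

n(HCl) added = 0.0410 × 0.259 = 0.0106 mol
n(NaOH) used in back-titration = 0.0165 × 0.481 = 7.94 × 10^-3 mol
n(HCl) left over = 7.94 × 10^-3 mol (1:1 ratio)
n(HCl) consumed by analyte = 0.0106 − 7.94 × 10^-3 = 2.68 × 10^-3 mol
From the 1:2 ratio, n(CaO) = 1/2 × 2.68 × 10^-3 = 1.34 × 10^-3 mol
mass of CaO = 1.34 × 10^-3 × 56.08 = 0.0752 g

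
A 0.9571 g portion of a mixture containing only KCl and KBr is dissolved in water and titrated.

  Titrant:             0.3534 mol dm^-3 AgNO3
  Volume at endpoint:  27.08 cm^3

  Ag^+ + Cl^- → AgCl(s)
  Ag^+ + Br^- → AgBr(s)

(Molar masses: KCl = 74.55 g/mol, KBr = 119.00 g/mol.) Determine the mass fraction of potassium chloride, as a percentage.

31.85 %

n(AgNO3) = 0.02708 × 0.3534 = 9.570 × 10^-3 mol
Let x = n(KCl), y = n(KBr).
Titrant: 1x + 1y = 9.570 × 10^-3;  mass: 74.55x + 119.00y = 0.9571
Solving, x = 4.089 × 10^-3 mol, y = 5.481 × 10^-3 mol
mass of KCl = 4.089 × 10^-3 × 74.55 = 0.3048 g
% KCl = 0.3048 / 0.9571 × 100 = 31.85 %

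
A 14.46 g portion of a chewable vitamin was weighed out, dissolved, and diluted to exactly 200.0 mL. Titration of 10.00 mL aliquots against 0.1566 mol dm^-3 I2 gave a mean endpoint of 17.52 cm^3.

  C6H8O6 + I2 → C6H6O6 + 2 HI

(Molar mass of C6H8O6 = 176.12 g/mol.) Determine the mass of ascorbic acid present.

n(I2) per titration = 0.01752 × 0.1566 = 2.744 × 10^-3 mol
n(C6H8O6) in each aliquot = 2.744 × 10^-3 mol (1:1 ratio)
n(C6H8O6) in the whole flask = 2.744 × 10^-3 × 200.0/10.00 = 0.05487 mol
mass of C6H8O6 = 0.05487 × 176.12 = 9.664 g

9.664 g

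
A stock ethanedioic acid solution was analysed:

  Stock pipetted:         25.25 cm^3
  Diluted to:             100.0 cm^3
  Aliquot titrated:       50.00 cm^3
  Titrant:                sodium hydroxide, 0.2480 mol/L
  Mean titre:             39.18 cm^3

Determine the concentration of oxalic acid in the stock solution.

0.3848 mol/L

H2C2O4 + 2 NaOH → Na2C2O4 + 2 H2O
n(NaOH) = 0.03918 × 0.2480 = 9.717 × 10^-3 mol
From the 1:2 ratio, n(H2C2O4) in the aliquot = 1/2 × 9.717 × 10^-3 = 4.858 × 10^-3 mol
[H2C2O4]_dilute = 4.858 × 10^-3 / 0.05000 = 0.09717 mol/L
Dilution factor = 100.0 / 25.25 = 3.960
[H2C2O4]_stock = 0.09717 × 3.960 = 0.3848 mol/L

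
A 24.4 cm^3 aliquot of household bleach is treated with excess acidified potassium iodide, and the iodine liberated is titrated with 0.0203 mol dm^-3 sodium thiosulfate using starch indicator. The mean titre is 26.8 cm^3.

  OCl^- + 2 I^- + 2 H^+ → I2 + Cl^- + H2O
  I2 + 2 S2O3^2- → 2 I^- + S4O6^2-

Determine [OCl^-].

n(S2O3^2-) = 0.0268 × 0.0203 = 5.44 × 10^-4 mol
n(I2) = n(S2O3^2-)/2 = 2.72 × 10^-4 mol
n(OCl^-) in the aliquot = 2.72 × 10^-4 mol (1:1 ratio)
[OCl^-] = 2.72 × 10^-4 / 0.0244 = 0.0111 mol/L

0.0111 mol/L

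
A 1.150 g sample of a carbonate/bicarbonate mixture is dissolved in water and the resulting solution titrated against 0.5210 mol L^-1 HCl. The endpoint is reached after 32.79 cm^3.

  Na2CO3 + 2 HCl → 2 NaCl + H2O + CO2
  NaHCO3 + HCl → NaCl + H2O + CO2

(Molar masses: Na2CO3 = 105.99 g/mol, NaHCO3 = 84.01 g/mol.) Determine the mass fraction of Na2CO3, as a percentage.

n(HCl) = 0.03279 × 0.5210 = 0.01708 mol
Let x = n(Na2CO3), y = n(NaHCO3).
Titrant: 2x + 1y = 0.01708;  mass: 105.99x + 84.01y = 1.150
Solving, x = 4.598 × 10^-3 mol, y = 7.888 × 10^-3 mol
mass of Na2CO3 = 4.598 × 10^-3 × 105.99 = 0.4873 g
% Na2CO3 = 0.4873 / 1.150 × 100 = 42.37 %

42.37 %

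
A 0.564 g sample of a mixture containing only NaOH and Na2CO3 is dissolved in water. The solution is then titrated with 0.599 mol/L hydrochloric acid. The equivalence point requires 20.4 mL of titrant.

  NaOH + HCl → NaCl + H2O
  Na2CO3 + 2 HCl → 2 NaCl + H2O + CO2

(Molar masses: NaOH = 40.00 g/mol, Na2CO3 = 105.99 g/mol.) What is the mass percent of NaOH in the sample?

n(HCl) = 0.0204 × 0.599 = 0.0122 mol
Let x = n(NaOH), y = n(Na2CO3).
Titrant: 1x + 2y = 0.0122;  mass: 40.00x + 105.99y = 0.564
Solving, x = 6.43 × 10^-3 mol, y = 2.89 × 10^-3 mol
mass of NaOH = 6.43 × 10^-3 × 40.00 = 0.257 g
% NaOH = 0.257 / 0.564 × 100 = 45.6 %

45.6 %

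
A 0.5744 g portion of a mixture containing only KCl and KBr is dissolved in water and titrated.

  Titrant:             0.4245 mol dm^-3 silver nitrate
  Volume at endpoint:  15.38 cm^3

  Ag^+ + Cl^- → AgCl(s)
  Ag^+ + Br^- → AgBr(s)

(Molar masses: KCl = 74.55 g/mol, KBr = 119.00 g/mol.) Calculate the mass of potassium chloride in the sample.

0.3397 g

n(AgNO3) = 0.01538 × 0.4245 = 6.529 × 10^-3 mol
Let x = n(KCl), y = n(KBr).
Titrant: 1x + 1y = 6.529 × 10^-3;  mass: 74.55x + 119.00y = 0.5744
Solving, x = 4.556 × 10^-3 mol, y = 1.972 × 10^-3 mol
mass of KCl = 4.556 × 10^-3 × 74.55 = 0.3397 g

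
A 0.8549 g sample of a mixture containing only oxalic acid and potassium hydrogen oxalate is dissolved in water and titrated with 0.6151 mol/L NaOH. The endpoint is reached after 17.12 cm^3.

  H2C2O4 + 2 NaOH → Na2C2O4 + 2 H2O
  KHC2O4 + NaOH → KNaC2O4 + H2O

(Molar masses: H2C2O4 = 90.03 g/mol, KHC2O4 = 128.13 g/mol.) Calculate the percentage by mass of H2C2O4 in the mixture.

n(NaOH) = 0.01712 × 0.6151 = 0.01053 mol
Let x = n(H2C2O4), y = n(KHC2O4).
Titrant: 2x + 1y = 0.01053;  mass: 90.03x + 128.13y = 0.8549
Solving, x = 2.974 × 10^-3 mol, y = 4.582 × 10^-3 mol
mass of H2C2O4 = 2.974 × 10^-3 × 90.03 = 0.2678 g
% H2C2O4 = 0.2678 / 0.8549 × 100 = 31.32 %

31.32 %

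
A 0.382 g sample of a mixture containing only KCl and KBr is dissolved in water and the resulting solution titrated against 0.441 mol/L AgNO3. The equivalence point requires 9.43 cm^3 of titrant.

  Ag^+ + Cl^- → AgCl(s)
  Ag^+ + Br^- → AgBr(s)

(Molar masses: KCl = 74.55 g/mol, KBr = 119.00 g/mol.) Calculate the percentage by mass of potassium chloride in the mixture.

n(AgNO3) = 0.00943 × 0.441 = 4.16 × 10^-3 mol
Let x = n(KCl), y = n(KBr).
Titrant: 1x + 1y = 4.16 × 10^-3;  mass: 74.55x + 119.00y = 0.382
Solving, x = 2.54 × 10^-3 mol, y = 1.62 × 10^-3 mol
mass of KCl = 2.54 × 10^-3 × 74.55 = 0.189 g
% KCl = 0.189 / 0.382 × 100 = 49.6 %

49.6 %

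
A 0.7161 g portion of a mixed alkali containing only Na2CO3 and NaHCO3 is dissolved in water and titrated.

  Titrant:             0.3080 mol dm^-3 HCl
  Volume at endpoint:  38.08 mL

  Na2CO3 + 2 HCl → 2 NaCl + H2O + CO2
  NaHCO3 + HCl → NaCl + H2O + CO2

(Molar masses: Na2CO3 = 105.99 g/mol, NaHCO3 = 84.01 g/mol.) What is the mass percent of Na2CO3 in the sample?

64.24 %

n(HCl) = 0.03808 × 0.3080 = 0.01173 mol
Let x = n(Na2CO3), y = n(NaHCO3).
Titrant: 2x + 1y = 0.01173;  mass: 105.99x + 84.01y = 0.7161
Solving, x = 4.340 × 10^-3 mol, y = 3.048 × 10^-3 mol
mass of Na2CO3 = 4.340 × 10^-3 × 105.99 = 0.4600 g
% Na2CO3 = 0.4600 / 0.7161 × 100 = 64.24 %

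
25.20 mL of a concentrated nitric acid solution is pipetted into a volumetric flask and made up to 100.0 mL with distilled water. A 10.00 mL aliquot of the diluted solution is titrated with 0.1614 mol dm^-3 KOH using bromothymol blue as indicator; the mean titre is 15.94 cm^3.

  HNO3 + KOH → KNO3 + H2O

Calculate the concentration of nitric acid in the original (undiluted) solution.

n(KOH) = 0.01594 × 0.1614 = 2.573 × 10^-3 mol
n(HNO3) in the aliquot = 2.573 × 10^-3 mol (1:1 ratio)
[HNO3]_dilute = 2.573 × 10^-3 / 0.01000 = 0.2573 mol/L
Dilution factor = 100.0 / 25.20 = 3.968
[HNO3]_stock = 0.2573 × 3.968 = 1.021 mol/L

1.021 mol/L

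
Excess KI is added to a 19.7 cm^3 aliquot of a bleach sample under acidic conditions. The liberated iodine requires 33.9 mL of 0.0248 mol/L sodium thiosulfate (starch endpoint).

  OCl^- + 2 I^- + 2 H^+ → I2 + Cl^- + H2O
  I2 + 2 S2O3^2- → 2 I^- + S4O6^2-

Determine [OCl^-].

n(S2O3^2-) = 0.0339 × 0.0248 = 8.41 × 10^-4 mol
n(I2) = n(S2O3^2-)/2 = 4.20 × 10^-4 mol
n(OCl^-) in the aliquot = 4.20 × 10^-4 mol (1:1 ratio)
[OCl^-] = 4.20 × 10^-4 / 0.0197 = 0.0213 mol/L

0.0213 mol/L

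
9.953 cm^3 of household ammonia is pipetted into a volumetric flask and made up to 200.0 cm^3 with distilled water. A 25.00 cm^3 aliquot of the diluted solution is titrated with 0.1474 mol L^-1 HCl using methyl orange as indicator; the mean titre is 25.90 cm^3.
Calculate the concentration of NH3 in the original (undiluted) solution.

NH3 + HCl → NH4Cl
n(HCl) = 0.02590 × 0.1474 = 3.818 × 10^-3 mol
n(NH3) in the aliquot = 3.818 × 10^-3 mol (1:1 ratio)
[NH3]_dilute = 3.818 × 10^-3 / 0.02500 = 0.1527 mol/L
Dilution factor = 200.0 / 9.953 = 20.09
[NH3]_stock = 0.1527 × 20.09 = 3.069 mol/L

3.069 mol/L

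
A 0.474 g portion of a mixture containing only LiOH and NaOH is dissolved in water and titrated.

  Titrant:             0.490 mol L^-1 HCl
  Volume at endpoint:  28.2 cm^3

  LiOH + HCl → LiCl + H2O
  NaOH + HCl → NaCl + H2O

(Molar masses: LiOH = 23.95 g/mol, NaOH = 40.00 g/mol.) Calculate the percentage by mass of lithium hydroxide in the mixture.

n(HCl) = 0.0282 × 0.490 = 0.0138 mol
Let x = n(LiOH), y = n(NaOH).
Titrant: 1x + 1y = 0.0138;  mass: 23.95x + 40.00y = 0.474
Solving, x = 4.90 × 10^-3 mol, y = 8.91 × 10^-3 mol
mass of LiOH = 4.90 × 10^-3 × 23.95 = 0.117 g
% LiOH = 0.117 / 0.474 × 100 = 24.8 %

24.8 %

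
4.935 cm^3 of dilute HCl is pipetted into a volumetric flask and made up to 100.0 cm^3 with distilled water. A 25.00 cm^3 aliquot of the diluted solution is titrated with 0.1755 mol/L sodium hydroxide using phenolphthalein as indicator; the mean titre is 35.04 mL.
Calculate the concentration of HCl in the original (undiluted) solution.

HCl + NaOH → NaCl + H2O
n(NaOH) = 0.03504 × 0.1755 = 6.150 × 10^-3 mol
n(HCl) in the aliquot = 6.150 × 10^-3 mol (1:1 ratio)
[HCl]_dilute = 6.150 × 10^-3 / 0.02500 = 0.2460 mol/L
Dilution factor = 100.0 / 4.935 = 20.26
[HCl]_stock = 0.2460 × 20.26 = 4.984 mol/L

4.984 mol/L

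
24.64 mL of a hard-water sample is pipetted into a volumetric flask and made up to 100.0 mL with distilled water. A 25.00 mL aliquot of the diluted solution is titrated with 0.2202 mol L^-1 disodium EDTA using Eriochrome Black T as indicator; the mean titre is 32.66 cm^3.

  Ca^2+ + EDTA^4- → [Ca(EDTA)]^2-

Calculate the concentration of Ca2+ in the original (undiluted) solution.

n(EDTA) = 0.03266 × 0.2202 = 7.192 × 10^-3 mol
n(Ca2+) in the aliquot = 7.192 × 10^-3 mol (1:1 ratio)
[Ca2+]_dilute = 7.192 × 10^-3 / 0.02500 = 0.2877 mol/L
Dilution factor = 100.0 / 24.64 = 4.058
[Ca2+]_stock = 0.2877 × 4.058 = 1.167 mol/L

1.167 mol/L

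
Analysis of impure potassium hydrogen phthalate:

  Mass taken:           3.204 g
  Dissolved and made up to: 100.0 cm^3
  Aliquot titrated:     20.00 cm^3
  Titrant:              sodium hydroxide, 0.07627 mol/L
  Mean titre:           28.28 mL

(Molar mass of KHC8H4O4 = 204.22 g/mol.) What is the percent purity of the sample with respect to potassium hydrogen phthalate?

68.74 %

KHC8H4O4 + NaOH → KNaC8H4O4 + H2O
n(NaOH) per titration = 0.02828 × 0.07627 = 2.157 × 10^-3 mol
n(KHC8H4O4) in each aliquot = 2.157 × 10^-3 mol (1:1 ratio)
n(KHC8H4O4) in the whole flask = 2.157 × 10^-3 × 100.0/20.00 = 0.01078 mol
mass of KHC8H4O4 = 0.01078 × 204.22 = 2.202 g
% KHC8H4O4 = 2.202 / 3.204 × 100 = 68.74 %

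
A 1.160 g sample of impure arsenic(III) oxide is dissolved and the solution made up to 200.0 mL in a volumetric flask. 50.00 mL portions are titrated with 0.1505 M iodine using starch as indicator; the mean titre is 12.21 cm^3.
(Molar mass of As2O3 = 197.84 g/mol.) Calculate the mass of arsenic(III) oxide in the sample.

0.7271 g

As2O3 + 2 I2 + 2 H2O → As2O5 + 4 HI
n(I2) per titration = 0.01221 × 0.1505 = 1.838 × 10^-3 mol
From the 1:2 ratio, n(As2O3) in each aliquot = 1/2 × 1.838 × 10^-3 = 9.188 × 10^-4 mol
n(As2O3) in the whole flask = 9.188 × 10^-4 × 200.0/50.00 = 3.675 × 10^-3 mol
mass of As2O3 = 3.675 × 10^-3 × 197.84 = 0.7271 g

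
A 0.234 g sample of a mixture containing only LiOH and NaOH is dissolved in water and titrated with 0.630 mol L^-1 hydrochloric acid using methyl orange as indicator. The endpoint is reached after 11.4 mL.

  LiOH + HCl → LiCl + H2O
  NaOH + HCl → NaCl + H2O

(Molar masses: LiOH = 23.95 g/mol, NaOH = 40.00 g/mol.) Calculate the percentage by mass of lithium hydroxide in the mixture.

n(HCl) = 0.0114 × 0.630 = 7.18 × 10^-3 mol
Let x = n(LiOH), y = n(NaOH).
Titrant: 1x + 1y = 7.18 × 10^-3;  mass: 23.95x + 40.00y = 0.234
Solving, x = 3.32 × 10^-3 mol, y = 3.86 × 10^-3 mol
mass of LiOH = 3.32 × 10^-3 × 23.95 = 0.0795 g
% LiOH = 0.0795 / 0.234 × 100 = 34.0 %

34.0 %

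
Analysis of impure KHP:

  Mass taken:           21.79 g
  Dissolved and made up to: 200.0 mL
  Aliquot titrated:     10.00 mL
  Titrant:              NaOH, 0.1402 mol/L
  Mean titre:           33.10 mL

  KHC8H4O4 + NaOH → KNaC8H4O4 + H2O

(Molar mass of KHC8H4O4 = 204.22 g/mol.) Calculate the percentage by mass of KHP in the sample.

86.99 %

n(NaOH) per titration = 0.03310 × 0.1402 = 4.641 × 10^-3 mol
n(KHC8H4O4) in each aliquot = 4.641 × 10^-3 mol (1:1 ratio)
n(KHC8H4O4) in the whole flask = 4.641 × 10^-3 × 200.0/10.00 = 0.09281 mol
mass of KHC8H4O4 = 0.09281 × 204.22 = 18.95 g
% KHC8H4O4 = 18.95 / 21.79 × 100 = 86.99 %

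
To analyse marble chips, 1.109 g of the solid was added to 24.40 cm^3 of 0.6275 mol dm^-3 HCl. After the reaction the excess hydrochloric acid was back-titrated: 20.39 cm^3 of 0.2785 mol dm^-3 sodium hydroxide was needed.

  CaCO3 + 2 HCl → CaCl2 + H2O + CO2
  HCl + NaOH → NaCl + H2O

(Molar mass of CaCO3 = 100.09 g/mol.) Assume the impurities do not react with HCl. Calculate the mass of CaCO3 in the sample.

0.4821 g

n(HCl) added = 0.02440 × 0.6275 = 0.01531 mol
n(NaOH) used in back-titration = 0.02039 × 0.2785 = 5.679 × 10^-3 mol
n(HCl) left over = 5.679 × 10^-3 mol (1:1 ratio)
n(HCl) consumed by analyte = 0.01531 − 5.679 × 10^-3 = 9.632 × 10^-3 mol
From the 1:2 ratio, n(CaCO3) = 1/2 × 9.632 × 10^-3 = 4.816 × 10^-3 mol
mass of CaCO3 = 4.816 × 10^-3 × 100.09 = 0.4821 g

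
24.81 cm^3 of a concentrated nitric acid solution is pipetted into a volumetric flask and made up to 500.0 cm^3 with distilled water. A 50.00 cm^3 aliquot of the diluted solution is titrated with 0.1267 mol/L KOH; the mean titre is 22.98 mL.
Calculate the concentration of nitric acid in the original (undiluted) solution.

1.174 mol/L

HNO3 + KOH → KNO3 + H2O
n(KOH) = 0.02298 × 0.1267 = 2.912 × 10^-3 mol
n(HNO3) in the aliquot = 2.912 × 10^-3 mol (1:1 ratio)
[HNO3]_dilute = 2.912 × 10^-3 / 0.05000 = 0.05823 mol/L
Dilution factor = 500.0 / 24.81 = 20.15
[HNO3]_stock = 0.05823 × 20.15 = 1.174 mol/L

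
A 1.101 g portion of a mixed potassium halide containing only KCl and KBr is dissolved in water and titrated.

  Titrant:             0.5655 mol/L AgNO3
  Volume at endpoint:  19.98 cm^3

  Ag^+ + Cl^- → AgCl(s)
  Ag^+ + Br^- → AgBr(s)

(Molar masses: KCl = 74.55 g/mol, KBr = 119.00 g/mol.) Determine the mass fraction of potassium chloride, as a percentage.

37.10 %

n(AgNO3) = 0.01998 × 0.5655 = 0.01130 mol
Let x = n(KCl), y = n(KBr).
Titrant: 1x + 1y = 0.01130;  mass: 74.55x + 119.00y = 1.101
Solving, x = 5.479 × 10^-3 mol, y = 5.820 × 10^-3 mol
mass of KCl = 5.479 × 10^-3 × 74.55 = 0.4085 g
% KCl = 0.4085 / 1.101 × 100 = 37.10 %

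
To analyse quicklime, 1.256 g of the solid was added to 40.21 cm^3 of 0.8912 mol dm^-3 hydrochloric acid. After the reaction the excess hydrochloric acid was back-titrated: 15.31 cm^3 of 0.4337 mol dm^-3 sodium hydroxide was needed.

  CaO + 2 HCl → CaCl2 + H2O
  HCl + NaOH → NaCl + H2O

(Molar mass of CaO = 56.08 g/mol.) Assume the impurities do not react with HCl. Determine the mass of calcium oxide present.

0.8186 g

n(HCl) added = 0.04021 × 0.8912 = 0.03584 mol
n(NaOH) used in back-titration = 0.01531 × 0.4337 = 6.640 × 10^-3 mol
n(HCl) left over = 6.640 × 10^-3 mol (1:1 ratio)
n(HCl) consumed by analyte = 0.03584 − 6.640 × 10^-3 = 0.02920 mol
From the 1:2 ratio, n(CaO) = 1/2 × 0.02920 = 0.01460 mol
mass of CaO = 0.01460 × 56.08 = 0.8186 g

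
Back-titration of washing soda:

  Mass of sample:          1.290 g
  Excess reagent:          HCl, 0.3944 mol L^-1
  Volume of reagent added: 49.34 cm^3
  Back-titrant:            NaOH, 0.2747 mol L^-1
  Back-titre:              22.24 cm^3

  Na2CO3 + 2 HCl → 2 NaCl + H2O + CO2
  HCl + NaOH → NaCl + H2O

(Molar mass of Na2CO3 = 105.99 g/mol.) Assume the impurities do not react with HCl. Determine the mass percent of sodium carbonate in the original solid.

n(HCl) added = 0.04934 × 0.3944 = 0.01946 mol
n(NaOH) used in back-titration = 0.02224 × 0.2747 = 6.109 × 10^-3 mol
n(HCl) left over = 6.109 × 10^-3 mol (1:1 ratio)
n(HCl) consumed by analyte = 0.01946 − 6.109 × 10^-3 = 0.01335 mol
From the 1:2 ratio, n(Na2CO3) = 1/2 × 0.01335 = 6.675 × 10^-3 mol
mass of Na2CO3 = 6.675 × 10^-3 × 105.99 = 0.7075 g
% Na2CO3 = 0.7075 / 1.290 × 100 = 54.85 %

54.85 %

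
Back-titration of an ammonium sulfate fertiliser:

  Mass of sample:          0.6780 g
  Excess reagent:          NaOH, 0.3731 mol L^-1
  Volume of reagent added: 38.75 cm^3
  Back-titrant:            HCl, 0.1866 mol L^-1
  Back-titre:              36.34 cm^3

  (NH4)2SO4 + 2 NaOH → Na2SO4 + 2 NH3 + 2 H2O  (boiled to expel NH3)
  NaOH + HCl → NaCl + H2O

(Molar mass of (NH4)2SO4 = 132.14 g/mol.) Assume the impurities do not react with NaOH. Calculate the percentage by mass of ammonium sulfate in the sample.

n(NaOH) added = 0.03875 × 0.3731 = 0.01446 mol
n(HCl) used in back-titration = 0.03634 × 0.1866 = 6.781 × 10^-3 mol
n(NaOH) left over = 6.781 × 10^-3 mol (1:1 ratio)
n(NaOH) consumed by analyte = 0.01446 − 6.781 × 10^-3 = 7.677 × 10^-3 mol
From the 1:2 ratio, n((NH4)2SO4) = 1/2 × 7.677 × 10^-3 = 3.838 × 10^-3 mol
mass of (NH4)2SO4 = 3.838 × 10^-3 × 132.14 = 0.5072 g
% (NH4)2SO4 = 0.5072 / 0.6780 × 100 = 74.81 %

74.81 %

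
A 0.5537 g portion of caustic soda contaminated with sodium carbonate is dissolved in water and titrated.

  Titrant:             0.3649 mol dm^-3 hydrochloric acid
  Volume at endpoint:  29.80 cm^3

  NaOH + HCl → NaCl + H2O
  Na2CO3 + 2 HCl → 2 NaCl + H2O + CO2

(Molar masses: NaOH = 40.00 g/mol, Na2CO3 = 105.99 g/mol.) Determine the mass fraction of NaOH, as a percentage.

12.55 %

n(HCl) = 0.02980 × 0.3649 = 0.01087 mol
Let x = n(NaOH), y = n(Na2CO3).
Titrant: 1x + 2y = 0.01087;  mass: 40.00x + 105.99y = 0.5537
Solving, x = 1.737 × 10^-3 mol, y = 4.569 × 10^-3 mol
mass of NaOH = 1.737 × 10^-3 × 40.00 = 0.06947 g
% NaOH = 0.06947 / 0.5537 × 100 = 12.55 %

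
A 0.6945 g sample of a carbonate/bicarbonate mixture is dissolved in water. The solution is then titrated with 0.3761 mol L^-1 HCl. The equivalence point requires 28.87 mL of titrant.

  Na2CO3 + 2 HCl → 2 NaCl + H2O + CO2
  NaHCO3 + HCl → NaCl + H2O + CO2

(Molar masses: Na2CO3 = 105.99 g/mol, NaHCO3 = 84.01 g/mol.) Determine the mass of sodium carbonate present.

0.3719 g

n(HCl) = 0.02887 × 0.3761 = 0.01086 mol
Let x = n(Na2CO3), y = n(NaHCO3).
Titrant: 2x + 1y = 0.01086;  mass: 105.99x + 84.01y = 0.6945
Solving, x = 3.509 × 10^-3 mol, y = 3.839 × 10^-3 mol
mass of Na2CO3 = 3.509 × 10^-3 × 105.99 = 0.3719 g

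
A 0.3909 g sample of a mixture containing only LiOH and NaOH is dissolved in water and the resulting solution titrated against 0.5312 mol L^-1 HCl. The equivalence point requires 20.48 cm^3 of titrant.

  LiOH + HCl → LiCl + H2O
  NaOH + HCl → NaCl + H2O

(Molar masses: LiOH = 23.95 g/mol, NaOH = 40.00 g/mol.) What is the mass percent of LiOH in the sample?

n(HCl) = 0.02048 × 0.5312 = 0.01088 mol
Let x = n(LiOH), y = n(NaOH).
Titrant: 1x + 1y = 0.01088;  mass: 23.95x + 40.00y = 0.3909
Solving, x = 2.758 × 10^-3 mol, y = 8.121 × 10^-3 mol
mass of LiOH = 2.758 × 10^-3 × 23.95 = 0.06604 g
% LiOH = 0.06604 / 0.3909 × 100 = 16.90 %

16.90 %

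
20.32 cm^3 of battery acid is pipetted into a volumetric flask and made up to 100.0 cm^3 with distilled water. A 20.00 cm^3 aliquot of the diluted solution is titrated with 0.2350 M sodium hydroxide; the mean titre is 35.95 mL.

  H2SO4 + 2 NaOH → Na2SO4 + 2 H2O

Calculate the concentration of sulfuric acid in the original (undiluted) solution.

1.039 M

n(NaOH) = 0.03595 × 0.2350 = 8.448 × 10^-3 mol
From the 1:2 ratio, n(H2SO4) in the aliquot = 1/2 × 8.448 × 10^-3 = 4.224 × 10^-3 mol
[H2SO4]_dilute = 4.224 × 10^-3 / 0.02000 = 0.2112 mol/L
Dilution factor = 100.0 / 20.32 = 4.921
[H2SO4]_stock = 0.2112 × 4.921 = 1.039 mol/L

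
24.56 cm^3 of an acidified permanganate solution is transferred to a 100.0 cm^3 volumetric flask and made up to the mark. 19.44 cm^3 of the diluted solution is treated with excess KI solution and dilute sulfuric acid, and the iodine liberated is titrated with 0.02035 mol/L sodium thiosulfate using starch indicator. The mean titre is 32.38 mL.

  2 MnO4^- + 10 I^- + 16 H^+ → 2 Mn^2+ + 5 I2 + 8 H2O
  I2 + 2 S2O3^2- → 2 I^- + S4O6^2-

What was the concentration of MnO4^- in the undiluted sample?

0.02760 mol/L

n(S2O3^2-) = 0.03238 × 0.02035 = 6.589 × 10^-4 mol
n(I2) = n(S2O3^2-)/2 = 3.295 × 10^-4 mol
From the 2:5 ratio, n(MnO4^-) in the aliquot = 2/5 × 3.295 × 10^-4 = 1.318 × 10^-4 mol
[MnO4^-]_dilute = 1.318 × 10^-4 / 0.01944 = 0.006779 mol/L
[MnO4^-]_original = 0.006779 × 100.0/24.56 = 0.02760 mol/L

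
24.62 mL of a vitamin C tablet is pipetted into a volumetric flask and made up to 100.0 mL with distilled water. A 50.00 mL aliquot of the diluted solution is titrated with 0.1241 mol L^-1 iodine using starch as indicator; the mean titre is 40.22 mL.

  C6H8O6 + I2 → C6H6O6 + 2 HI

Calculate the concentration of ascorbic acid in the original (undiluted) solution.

0.4055 mol/L

n(I2) = 0.04022 × 0.1241 = 4.991 × 10^-3 mol
n(C6H8O6) in the aliquot = 4.991 × 10^-3 mol (1:1 ratio)
[C6H8O6]_dilute = 4.991 × 10^-3 / 0.05000 = 0.09983 mol/L
Dilution factor = 100.0 / 24.62 = 4.062
[C6H8O6]_stock = 0.09983 × 4.062 = 0.4055 mol/L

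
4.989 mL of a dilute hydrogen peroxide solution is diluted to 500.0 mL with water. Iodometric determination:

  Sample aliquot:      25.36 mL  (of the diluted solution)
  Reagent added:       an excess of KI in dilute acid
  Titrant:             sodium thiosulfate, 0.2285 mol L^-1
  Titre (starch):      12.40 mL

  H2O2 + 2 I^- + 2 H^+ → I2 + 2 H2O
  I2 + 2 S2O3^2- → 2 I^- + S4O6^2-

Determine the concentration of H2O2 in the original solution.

n(S2O3^2-) = 0.01240 × 0.2285 = 2.833 × 10^-3 mol
n(I2) = n(S2O3^2-)/2 = 1.417 × 10^-3 mol
n(H2O2) in the aliquot = 1.417 × 10^-3 mol (1:1 ratio)
[H2O2]_dilute = 1.417 × 10^-3 / 0.02536 = 0.05586 mol/L
[H2O2]_original = 0.05586 × 500.0/4.989 = 5.599 mol/L

5.599 mol/L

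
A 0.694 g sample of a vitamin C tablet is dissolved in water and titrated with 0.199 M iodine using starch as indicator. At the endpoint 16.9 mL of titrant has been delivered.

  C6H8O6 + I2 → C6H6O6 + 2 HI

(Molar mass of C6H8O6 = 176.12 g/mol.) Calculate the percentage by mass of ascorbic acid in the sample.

n(I2) = 0.0169 L × 0.199 mol/L = 3.36 × 10^-3 mol
n(C6H8O6) = 3.36 × 10^-3 mol (1:1 ratio)
mass of C6H8O6 = 3.36 × 10^-3 × 176.12 g/mol = 0.592 g
% C6H8O6 = 0.592 / 0.694 × 100 = 85.3 %

85.3 %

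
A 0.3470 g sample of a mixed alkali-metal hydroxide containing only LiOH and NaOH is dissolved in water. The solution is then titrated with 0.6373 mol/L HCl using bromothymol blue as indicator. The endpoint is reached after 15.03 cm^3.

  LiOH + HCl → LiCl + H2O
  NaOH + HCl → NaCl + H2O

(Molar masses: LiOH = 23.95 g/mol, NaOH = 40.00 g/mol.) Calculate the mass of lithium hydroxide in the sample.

0.05394 g

n(HCl) = 0.01503 × 0.6373 = 9.579 × 10^-3 mol
Let x = n(LiOH), y = n(NaOH).
Titrant: 1x + 1y = 9.579 × 10^-3;  mass: 23.95x + 40.00y = 0.3470
Solving, x = 2.252 × 10^-3 mol, y = 7.327 × 10^-3 mol
mass of LiOH = 2.252 × 10^-3 × 23.95 = 0.05394 g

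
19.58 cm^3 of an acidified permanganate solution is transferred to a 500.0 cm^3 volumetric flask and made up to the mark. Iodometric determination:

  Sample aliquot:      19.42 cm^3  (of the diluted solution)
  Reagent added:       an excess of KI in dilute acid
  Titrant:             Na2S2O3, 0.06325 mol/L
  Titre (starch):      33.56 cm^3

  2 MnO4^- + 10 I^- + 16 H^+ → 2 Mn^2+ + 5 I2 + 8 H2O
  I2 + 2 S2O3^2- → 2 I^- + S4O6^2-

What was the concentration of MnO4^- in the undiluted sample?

n(S2O3^2-) = 0.03356 × 0.06325 = 2.123 × 10^-3 mol
n(I2) = n(S2O3^2-)/2 = 1.061 × 10^-3 mol
From the 2:5 ratio, n(MnO4^-) in the aliquot = 2/5 × 1.061 × 10^-3 = 4.245 × 10^-4 mol
[MnO4^-]_dilute = 4.245 × 10^-4 / 0.01942 = 0.02186 mol/L
[MnO4^-]_original = 0.02186 × 500.0/19.58 = 0.5582 mol/L

0.5582 mol/L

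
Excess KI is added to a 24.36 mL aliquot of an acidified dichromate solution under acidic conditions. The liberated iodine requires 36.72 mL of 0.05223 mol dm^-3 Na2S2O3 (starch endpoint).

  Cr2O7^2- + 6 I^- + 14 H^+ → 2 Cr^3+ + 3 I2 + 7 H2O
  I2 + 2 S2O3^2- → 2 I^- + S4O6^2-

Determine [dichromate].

n(S2O3^2-) = 0.03672 × 0.05223 = 1.918 × 10^-3 mol
n(I2) = n(S2O3^2-)/2 = 9.589 × 10^-4 mol
From the 1:3 ratio, n(Cr2O7^2-) in the aliquot = 1/3 × 9.589 × 10^-4 = 3.196 × 10^-4 mol
[Cr2O7^2-] = 3.196 × 10^-4 / 0.02436 = 0.01312 mol/L

0.01312 mol/L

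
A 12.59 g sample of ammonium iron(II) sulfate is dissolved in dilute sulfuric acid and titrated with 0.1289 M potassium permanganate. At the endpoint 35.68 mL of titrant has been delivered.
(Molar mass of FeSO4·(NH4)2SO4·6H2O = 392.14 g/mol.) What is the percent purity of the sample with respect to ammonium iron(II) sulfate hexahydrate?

71.62 %

MnO4^- + 5 Fe^2+ + 8 H^+ → Mn^2+ + 5 Fe^3+ + 4 H2O
n(KMnO4) = 0.03568 L × 0.1289 mol/L = 4.599 × 10^-3 mol
From the 5:1 ratio, n(FeSO4·(NH4)2SO4·6H2O) = 5/1 × 4.599 × 10^-3 = 0.02300 mol
mass of FeSO4·(NH4)2SO4·6H2O = 0.02300 × 392.14 g/mol = 9.018 g
% FeSO4·(NH4)2SO4·6H2O = 9.018 / 12.59 × 100 = 71.62 %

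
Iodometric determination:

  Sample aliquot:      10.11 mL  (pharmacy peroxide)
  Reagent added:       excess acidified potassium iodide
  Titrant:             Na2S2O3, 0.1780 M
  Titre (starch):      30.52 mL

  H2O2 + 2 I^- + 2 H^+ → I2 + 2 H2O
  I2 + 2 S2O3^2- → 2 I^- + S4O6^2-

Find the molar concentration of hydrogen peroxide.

0.2687 M

n(S2O3^2-) = 0.03052 × 0.1780 = 5.433 × 10^-3 mol
n(I2) = n(S2O3^2-)/2 = 2.716 × 10^-3 mol
n(H2O2) in the aliquot = 2.716 × 10^-3 mol (1:1 ratio)
[H2O2] = 2.716 × 10^-3 / 0.01011 = 0.2687 mol/L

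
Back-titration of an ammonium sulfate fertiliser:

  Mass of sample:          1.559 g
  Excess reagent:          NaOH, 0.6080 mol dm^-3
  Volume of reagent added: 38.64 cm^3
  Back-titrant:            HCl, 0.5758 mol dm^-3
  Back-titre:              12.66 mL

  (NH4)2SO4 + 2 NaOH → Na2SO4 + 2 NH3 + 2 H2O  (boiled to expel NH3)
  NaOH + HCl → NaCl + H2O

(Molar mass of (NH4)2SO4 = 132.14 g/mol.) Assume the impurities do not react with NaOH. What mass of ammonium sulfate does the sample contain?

1.071 g

n(NaOH) added = 0.03864 × 0.6080 = 0.02349 mol
n(HCl) used in back-titration = 0.01266 × 0.5758 = 7.290 × 10^-3 mol
n(NaOH) left over = 7.290 × 10^-3 mol (1:1 ratio)
n(NaOH) consumed by analyte = 0.02349 − 7.290 × 10^-3 = 0.01620 mol
From the 1:2 ratio, n((NH4)2SO4) = 1/2 × 0.01620 = 8.102 × 10^-3 mol
mass of (NH4)2SO4 = 8.102 × 10^-3 × 132.14 = 1.071 g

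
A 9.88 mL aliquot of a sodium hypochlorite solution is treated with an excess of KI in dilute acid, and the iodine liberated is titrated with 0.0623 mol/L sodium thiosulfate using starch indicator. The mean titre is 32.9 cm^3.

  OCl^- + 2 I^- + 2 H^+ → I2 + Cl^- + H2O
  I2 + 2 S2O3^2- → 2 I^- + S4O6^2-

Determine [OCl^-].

0.104 mol/L

n(S2O3^2-) = 0.0329 × 0.0623 = 2.05 × 10^-3 mol
n(I2) = n(S2O3^2-)/2 = 1.02 × 10^-3 mol
n(OCl^-) in the aliquot = 1.02 × 10^-3 mol (1:1 ratio)
[OCl^-] = 1.02 × 10^-3 / 0.00988 = 0.104 mol/L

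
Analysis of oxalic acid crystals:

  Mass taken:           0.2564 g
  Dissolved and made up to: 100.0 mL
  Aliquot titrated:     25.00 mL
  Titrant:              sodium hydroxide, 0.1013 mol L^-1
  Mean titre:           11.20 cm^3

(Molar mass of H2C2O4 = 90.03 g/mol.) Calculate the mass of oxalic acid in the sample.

H2C2O4 + 2 NaOH → Na2C2O4 + 2 H2O
n(NaOH) per titration = 0.01120 × 0.1013 = 1.135 × 10^-3 mol
From the 1:2 ratio, n(H2C2O4) in each aliquot = 1/2 × 1.135 × 10^-3 = 5.673 × 10^-4 mol
n(H2C2O4) in the whole flask = 5.673 × 10^-4 × 100.0/25.00 = 2.269 × 10^-3 mol
mass of H2C2O4 = 2.269 × 10^-3 × 90.03 = 0.2043 g

0.2043 g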